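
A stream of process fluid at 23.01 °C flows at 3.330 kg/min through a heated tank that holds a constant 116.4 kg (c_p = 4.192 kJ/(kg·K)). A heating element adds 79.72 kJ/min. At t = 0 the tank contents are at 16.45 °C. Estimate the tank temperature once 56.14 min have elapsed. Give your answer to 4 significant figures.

26.26 °C

Unsteady energy balance on the tank contents: M c_p dT/dt = ṁ c_p (T_in − T) + 79.72.
τ = M/ṁ = 34.9550 min; T_ss = T_in + Q̇/(ṁ c_p) = 23.01 + 79.72/(3.330·4.192) = 28.7209 °C.
Solution: T(t) = T_ss + (T₀ − T_ss) e^(−t/τ).
T(56.14) = 28.7209 + (-12.2709)·e^(−56.14/34.9550) = 28.7209 + (-12.2709)·0.200675 = 26.2584 °C.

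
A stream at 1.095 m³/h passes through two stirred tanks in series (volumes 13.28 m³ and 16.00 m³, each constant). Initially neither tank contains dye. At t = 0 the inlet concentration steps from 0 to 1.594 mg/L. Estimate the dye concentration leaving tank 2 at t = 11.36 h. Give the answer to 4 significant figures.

0.3349 mg/L

Time constants: τᵢ = Vᵢ/Q for each well-mixed tank.
τ₁ = 13.28/1.095 = 12.1279 h; τ₂ = 16.00/1.095 = 14.6119 h.
Tank 1: C₁ = C_in(1 − e^(−t/τ₁)). Tank 2 (τ₁ ≠ τ₂): C₂ = C_in[1 − (τ₁ e^(−t/τ₁) − τ₂ e^(−t/τ₂))/(τ₁ − τ₂)].
At t = 11.36: e^(−t/τ₁) = 0.391924, e^(−t/τ₂) = 0.459576.
C₂ = 1.594·[1 − (12.1279·0.391924 − 14.6119·0.459576)/(-2.48402)] = 1.594·0.210122 = 0.334934 mg/L.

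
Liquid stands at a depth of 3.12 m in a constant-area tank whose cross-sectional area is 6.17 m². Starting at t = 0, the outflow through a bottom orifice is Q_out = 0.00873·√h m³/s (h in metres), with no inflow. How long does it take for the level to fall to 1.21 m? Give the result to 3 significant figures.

With no inflow, A dh/dt = −0.00873 √h.
Separate and integrate: 2(√h − √h₀) = −(0.00873/A) t.
t = 2A(√h₀ − √h)/0.00873 = 2·6.17·(√3.12 − √1.21)/0.00873
  = 12.340 × (1.7664 − 1.1000) / 0.00873 = 941.90 s.

942 s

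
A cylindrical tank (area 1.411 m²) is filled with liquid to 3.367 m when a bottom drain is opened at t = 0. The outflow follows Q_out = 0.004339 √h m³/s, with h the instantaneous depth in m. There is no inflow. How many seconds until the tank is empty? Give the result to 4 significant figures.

1193 s

With no inflow, A dh/dt = −0.004339 √h.
This is separable: 2 d(√h)/dt = −0.004339/A, so √h = √h₀ − (0.004339/(2A)) t.
Tank is empty when √h = 0: t_empty = 2A√h₀/0.004339.
t_empty = 2·1.411·√3.367/0.004339 = 2.82200·1.83494/0.004339 = 1193.41 s.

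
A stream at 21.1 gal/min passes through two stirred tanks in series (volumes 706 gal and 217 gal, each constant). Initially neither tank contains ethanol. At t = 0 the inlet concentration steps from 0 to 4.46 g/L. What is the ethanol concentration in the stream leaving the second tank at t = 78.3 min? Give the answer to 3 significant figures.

Species balance on tank i: dCᵢ/dt = (Cᵢ₋₁ − Cᵢ)/τᵢ with τᵢ = Vᵢ/Q.
τ₁ = 706/21.1 = 33.460 min; τ₂ = 217/21.1 = 10.284 min.
Solving the cascade with C₁(0)=C₂(0)=0 gives C₂(t) = C_in[1 − (τ₁ e^(−t/τ₁) − τ₂ e^(−t/τ₂))/(τ₁ − τ₂)].
At t = 78.3: e^(−t/τ₁) = 0.096315, e^(−t/τ₂) = 0.00049374.
C₂ = 4.46·[1 − (33.460·0.096315 − 10.284·0.00049374)/(23.175)] = 4.46·0.86116 = 3.8408 g/L.

3.84 g/L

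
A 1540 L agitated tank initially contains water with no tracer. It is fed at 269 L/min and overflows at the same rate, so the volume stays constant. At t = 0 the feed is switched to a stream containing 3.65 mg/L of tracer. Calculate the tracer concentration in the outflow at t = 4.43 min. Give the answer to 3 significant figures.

Accumulation = in − out for the solute gives V dC/dt = Q(C_in − C).
Rewrite as dC/dt + C/τ = C_in/τ, τ = V/Q = 5.7249 min.
Integrating: C(t) = C_in + (C₀ − C_in) e^(−t/τ).
C(4.43) = 3.65 + (0 − 3.65)·e^(−4.43/5.7249) = 3.65 + (-3.6500)·0.46125 = 1.9664 mg/L.

1.97 mg/L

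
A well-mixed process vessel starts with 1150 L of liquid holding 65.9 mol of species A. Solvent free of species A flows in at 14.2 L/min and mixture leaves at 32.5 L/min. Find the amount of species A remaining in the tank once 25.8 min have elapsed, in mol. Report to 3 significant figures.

25.8 mol

Let m(t) be the amount of species A. Volume: V(t) = V₀ + (Q_in − Q_out) t = 1150 − 18.300 t; V(25.8) = 677.86 L.
Solute balance: dm/dt = 0 − Q_out C = −Q_out m/V(t).
Separate: dm/m = −Q_out dt/V(t) ⇒ ln(m/m₀) = −(Q_out/(Q_in−Q_out)) ln(V/V₀).
m = m₀ (V₀/V)^(Q_out/(Q_in−Q_out)) = 65.9 × (1150/677.86)^(-1.7760) = 25.775 mol.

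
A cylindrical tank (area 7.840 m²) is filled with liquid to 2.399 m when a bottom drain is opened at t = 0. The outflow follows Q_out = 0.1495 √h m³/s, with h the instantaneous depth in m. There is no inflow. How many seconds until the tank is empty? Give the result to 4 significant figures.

Accumulation of liquid (constant cross-section A): A dh/dt = −0.1495 √h.
Separate and integrate: 2(√h − √h₀) = −(0.1495/A) t.
Tank is empty when √h = 0: t_empty = 2A√h₀/0.1495.
t_empty = 2·7.840·√2.399/0.1495 = 15.6800·1.54887/0.1495 = 162.450 s.

162.5 s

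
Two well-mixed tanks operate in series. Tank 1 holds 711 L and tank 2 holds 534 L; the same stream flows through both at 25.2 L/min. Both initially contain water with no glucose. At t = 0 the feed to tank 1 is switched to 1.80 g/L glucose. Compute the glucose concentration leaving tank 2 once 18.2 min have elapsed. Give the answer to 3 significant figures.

0.307 g/L

Each tank obeys Vᵢ dCᵢ/dt = Q(Cᵢ₋₁ − Cᵢ), so τᵢ = Vᵢ/Q.
τ₁ = 711/25.2 = 28.214 min; τ₂ = 534/25.2 = 21.190 min.
Tank 1: C₁ = C_in(1 − e^(−t/τ₁)). Tank 2 (τ₁ ≠ τ₂): C₂ = C_in[1 − (τ₁ e^(−t/τ₁) − τ₂ e^(−t/τ₂))/(τ₁ − τ₂)].
At t = 18.2: e^(−t/τ₁) = 0.52463, e^(−t/τ₂) = 0.42364.
C₂ = 1.80·[1 − (28.214·0.52463 − 21.190·0.42364)/(7.0238)] = 1.80·0.17068 = 0.30723 g/L.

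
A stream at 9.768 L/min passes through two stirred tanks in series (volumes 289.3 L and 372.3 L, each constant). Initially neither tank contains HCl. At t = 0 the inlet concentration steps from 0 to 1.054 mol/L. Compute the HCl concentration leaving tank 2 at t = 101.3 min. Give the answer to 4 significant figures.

0.8427 mol/L

Time constants: τᵢ = Vᵢ/Q for each well-mixed tank.
τ₁ = 289.3/9.768 = 29.6171 min; τ₂ = 372.3/9.768 = 38.1143 min.
Solving the cascade with C₁(0)=C₂(0)=0 gives C₂(t) = C_in[1 − (τ₁ e^(−t/τ₁) − τ₂ e^(−t/τ₂))/(τ₁ − τ₂)].
At t = 101.3: e^(−t/τ₁) = 0.0327020, e^(−t/τ₂) = 0.0701024.
C₂ = 1.054·[1 − (29.6171·0.0327020 − 38.1143·0.0701024)/(-8.49713)] = 1.054·0.799537 = 0.842712 mol/L.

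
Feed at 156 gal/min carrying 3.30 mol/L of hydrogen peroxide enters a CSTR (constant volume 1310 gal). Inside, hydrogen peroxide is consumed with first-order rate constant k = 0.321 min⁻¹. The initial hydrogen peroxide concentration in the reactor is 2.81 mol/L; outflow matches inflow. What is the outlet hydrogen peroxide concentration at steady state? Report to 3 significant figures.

0.893 mol/L

Species balance: V dC/dt = Q C_in − Q C − k V C.
Steady state (dC/dt = 0): C_ss = Q C_in/(Q + kV) = C_in/(1 + kV/Q).
C_ss = 156·3.30/(156 + 0.321·1310) = 514.80/576.51 = 0.89296 mol/L.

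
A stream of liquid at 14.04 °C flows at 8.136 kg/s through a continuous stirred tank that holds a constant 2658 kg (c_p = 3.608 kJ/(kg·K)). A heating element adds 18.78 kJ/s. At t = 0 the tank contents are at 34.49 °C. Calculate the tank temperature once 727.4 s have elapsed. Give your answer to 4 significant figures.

16.82 °C

M c_p dT/dt = ṁ c_p (T_in − T) + Q̇.
Rearrange: dT/dt = (T_ss − T)/τ with τ = M/ṁ = 326.696 s and T_ss = T_in + Q̇/(ṁ c_p) = 14.6798 °C.
Integrating: T(t) = T_ss + (T₀ − T_ss) e^(−t/τ).
T(727.4) = 14.6798 + (19.8102)·e^(−727.4/326.696) = 14.6798 + (19.8102)·0.107902 = 16.8173 °C.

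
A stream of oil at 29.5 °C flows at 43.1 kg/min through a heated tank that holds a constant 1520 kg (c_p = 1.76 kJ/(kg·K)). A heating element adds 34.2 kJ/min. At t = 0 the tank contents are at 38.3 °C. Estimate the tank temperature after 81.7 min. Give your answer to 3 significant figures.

Unsteady energy balance on the tank contents: M c_p dT/dt = ṁ c_p (T_in − T) + 34.2.
τ = M/ṁ = 35.267 min; T_ss = T_in + Q̇/(ṁ c_p) = 29.5 + 34.2/(43.1·1.76) = 29.951 °C.
T approaches T_ss exponentially: T(t) = T_ss + (T₀ − T_ss) e^(−t/τ).
T(81.7) = 29.951 + (8.3491)·e^(−81.7/35.267) = 29.951 + (8.3491)·0.098606 = 30.774 °C.

30.8 °C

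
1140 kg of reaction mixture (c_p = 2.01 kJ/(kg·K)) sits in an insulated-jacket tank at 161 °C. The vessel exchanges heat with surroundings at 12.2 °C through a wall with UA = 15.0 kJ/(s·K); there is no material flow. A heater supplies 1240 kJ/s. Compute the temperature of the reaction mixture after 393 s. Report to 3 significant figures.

99.9 °C

Lumped-capacitance energy balance: M c_p dT/dt = UA(T_amb − T) + Q̇.
dT/dt = (T_ss − T)/τ with T_ss = T_amb + Q̇/UA = 12.2 + 1240/15.0 = 94.867 °C, τ = M c_p/UA = 1140·2.01/15.0 = 152.76 s.
This is linear first-order; T(t) = T_ss + (T₀ − T_ss) e^(−t/τ).
T(393) = 94.867 + (66.133)·0.076332 = 99.915 °C.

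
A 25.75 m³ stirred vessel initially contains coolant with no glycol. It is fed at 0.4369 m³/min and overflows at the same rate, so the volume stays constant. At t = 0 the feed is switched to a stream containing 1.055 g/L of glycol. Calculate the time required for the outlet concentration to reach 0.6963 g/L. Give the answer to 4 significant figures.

63.58 min

Species balance: V dC/dt = Q(C_in − C) ⇒ τ = V/Q = 58.9380 min.
C(t) = C_in + (C₀ − C_in) e^(−t/τ). Set C = 0.6963 and solve for t:
e^(−t/τ) = (C − C_in)/(C₀ − C_in) = (0.6963 − 1.055)/(0 − 1.055) = 0.340000
t = −τ ln(…) = 58.9380 × 1.07881 = 63.5829 min.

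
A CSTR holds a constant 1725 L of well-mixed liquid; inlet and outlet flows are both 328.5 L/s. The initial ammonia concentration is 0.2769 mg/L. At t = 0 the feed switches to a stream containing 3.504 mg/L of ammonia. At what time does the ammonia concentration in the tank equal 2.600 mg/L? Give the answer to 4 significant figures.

6.682 s

Species balance: V dC/dt = Q(C_in − C) ⇒ τ = V/Q = 5.25114 s.
C(t) = C_in + (C₀ − C_in) e^(−t/τ). Set C = 2.600 and solve for t:
e^(−t/τ) = (C − C_in)/(C₀ − C_in) = (2.600 − 3.504)/(0.2769 − 3.504) = 0.280128
t = −τ ln(…) = 5.25114 × 1.27251 = 6.68213 s.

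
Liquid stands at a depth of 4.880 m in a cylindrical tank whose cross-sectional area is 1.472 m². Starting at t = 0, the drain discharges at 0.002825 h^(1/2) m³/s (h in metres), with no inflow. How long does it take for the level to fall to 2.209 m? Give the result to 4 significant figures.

With no inflow, A dh/dt = −0.002825 √h.
∫ h^(−1/2) dh = −(0.002825/A) ∫ dt, giving 2√h = 2√h₀ − (0.002825/A) t.
t = 2A(√h₀ − √h)/0.002825 = 2·1.472·(√4.880 − √2.209)/0.002825
  = 2.94400 × (2.20907 − 1.48627) / 0.002825 = 753.249 s.

753.2 s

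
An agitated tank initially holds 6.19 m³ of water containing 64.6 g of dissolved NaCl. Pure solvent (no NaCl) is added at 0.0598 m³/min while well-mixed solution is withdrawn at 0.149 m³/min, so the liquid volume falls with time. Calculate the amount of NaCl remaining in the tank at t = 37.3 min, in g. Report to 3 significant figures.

17.8 g

Let m(t) be the amount of NaCl. Volume: V(t) = V₀ + (Q_in − Q_out) t = 6.19 − 0.089200 t; V(37.3) = 2.8628 m³.
Solute balance: dm/dt = 0 − Q_out C = −Q_out m/V(t).
dm/m = −Q_out dt/(V₀ − 0.089200 t); integrating gives ln(m/m₀) = −(Q_out/(Q_in−Q_out)) ln(V/V₀).
m = m₀ (V₀/V)^(Q_out/(Q_in−Q_out)) = 64.6 × (6.19/2.8628)^(-1.6704) = 17.817 g.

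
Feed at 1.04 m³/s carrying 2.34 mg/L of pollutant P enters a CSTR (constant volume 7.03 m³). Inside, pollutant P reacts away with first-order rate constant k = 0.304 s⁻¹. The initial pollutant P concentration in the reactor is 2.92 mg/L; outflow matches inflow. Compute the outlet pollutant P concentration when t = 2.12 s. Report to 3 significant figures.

Species balance: V dC/dt = Q C_in − Q C − k V C.
dC/dt = (Q/V) C_in − (Q/V + k) C; effective rate a = Q/V + k = 0.14794 + 0.304 = 0.45194 s⁻¹.
C_ss = Q C_in/(Q + kV) = 0.76598 mg/L; C(t) = C_ss + (C₀ − C_ss) e^(−a t).
C(2.12) = 0.76598 + (2.1540)·e^(−0.45194·2.12) = 0.76598 + (2.1540)·0.38362 = 1.5923 mg/L.

1.59 mg/L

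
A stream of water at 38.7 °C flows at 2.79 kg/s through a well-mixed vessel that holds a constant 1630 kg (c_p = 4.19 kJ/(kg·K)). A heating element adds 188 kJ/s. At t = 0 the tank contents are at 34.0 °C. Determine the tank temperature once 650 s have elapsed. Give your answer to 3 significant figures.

48.0 °C

Unsteady energy balance on the tank contents: M c_p dT/dt = ṁ c_p (T_in − T) + 188.
τ = M/ṁ = 584.23 s; T_ss = T_in + Q̇/(ṁ c_p) = 38.7 + 188/(2.79·4.19) = 54.782 °C.
T approaches T_ss exponentially: T(t) = T_ss + (T₀ − T_ss) e^(−t/τ).
T(650) = 54.782 + (-20.782)·e^(−650/584.23) = 54.782 + (-20.782)·0.32871 = 47.951 °C.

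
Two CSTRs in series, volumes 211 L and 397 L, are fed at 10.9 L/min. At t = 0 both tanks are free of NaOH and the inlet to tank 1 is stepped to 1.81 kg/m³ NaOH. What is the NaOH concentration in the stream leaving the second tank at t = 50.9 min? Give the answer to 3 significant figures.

Species balance on tank i: dCᵢ/dt = (Cᵢ₋₁ − Cᵢ)/τᵢ with τᵢ = Vᵢ/Q.
τ₁ = 211/10.9 = 19.358 min; τ₂ = 397/10.9 = 36.422 min.
Tank 1: C₁ = C_in(1 − e^(−t/τ₁)). Tank 2 (τ₁ ≠ τ₂): C₂ = C_in[1 − (τ₁ e^(−t/τ₁) − τ₂ e^(−t/τ₂))/(τ₁ − τ₂)].
At t = 50.9: e^(−t/τ₁) = 0.072119, e^(−t/τ₂) = 0.24721.
C₂ = 1.81·[1 − (19.358·0.072119 − 36.422·0.24721)/(-17.064)] = 1.81·0.55416 = 1.0030 kg/m³.

1.00 kg/m³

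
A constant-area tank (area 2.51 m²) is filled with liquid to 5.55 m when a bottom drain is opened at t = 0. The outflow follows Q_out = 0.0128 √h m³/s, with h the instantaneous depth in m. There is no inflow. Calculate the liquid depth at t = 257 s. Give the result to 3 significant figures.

2.89 m

Mass balance (ρ constant): A dh/dt = −0.0128 √h.
∫ h^(−1/2) dh = −(0.0128/A) ∫ dt, giving 2√h = 2√h₀ − (0.0128/A) t.
√h = √5.55 − 0.0128·257/(2·2.51) = 2.3558 − 0.65530 = 1.7005.
h = 1.7005² = 2.8919 m.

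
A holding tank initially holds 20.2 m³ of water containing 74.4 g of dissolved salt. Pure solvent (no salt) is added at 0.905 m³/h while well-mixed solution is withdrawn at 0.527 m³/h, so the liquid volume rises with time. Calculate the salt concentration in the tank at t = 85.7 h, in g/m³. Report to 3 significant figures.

0.373 g/m³

Let m(t) be the amount of salt. Volume: V(t) = V₀ + (Q_in − Q_out) t = 20.2 + 0.37800 t; V(85.7) = 52.595 m³.
No salt enters, so dm/dt = −Q_out · (m/V).
Separate: dm/m = −Q_out dt/V(t) ⇒ ln(m/m₀) = −(Q_out/(Q_in−Q_out)) ln(V/V₀).
m = m₀ (V₀/V)^(Q_out/(Q_in−Q_out)) = 74.4 × (20.2/52.595)^(1.3942) = 19.596 g.
C = m/V = 19.596/52.595 = 0.37258 g/m³.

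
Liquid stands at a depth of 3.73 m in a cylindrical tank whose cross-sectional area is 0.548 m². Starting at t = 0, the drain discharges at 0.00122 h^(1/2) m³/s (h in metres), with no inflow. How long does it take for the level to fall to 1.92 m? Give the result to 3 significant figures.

Mass balance (ρ constant): A dh/dt = −0.00122 √h.
∫ h^(−1/2) dh = −(0.00122/A) ∫ dt, giving 2√h = 2√h₀ − (0.00122/A) t.
t = 2A(√h₀ − √h)/0.00122 = 2·0.548·(√3.73 − √1.92)/0.00122
  = 1.0960 × (1.9313 − 1.3856) / 0.00122 = 490.22 s.

490 s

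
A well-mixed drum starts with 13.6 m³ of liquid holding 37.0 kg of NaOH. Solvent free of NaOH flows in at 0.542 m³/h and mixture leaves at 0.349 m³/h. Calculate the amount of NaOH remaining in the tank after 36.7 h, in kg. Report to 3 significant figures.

Total volume: dV/dt = Q_in − Q_out = 0.19300 m³/h, so V(t) = 13.6 + 0.19300 t and V(36.7) = 20.683 m³.
No NaOH enters, so dm/dt = −Q_out · (m/V).
Separate: dm/m = −Q_out dt/V(t) ⇒ ln(m/m₀) = −(Q_out/(Q_in−Q_out)) ln(V/V₀).
m = m₀ (V₀/V)^(Q_out/(Q_in−Q_out)) = 37.0 × (13.6/20.683)^(1.8083) = 17.336 kg.

17.3 kg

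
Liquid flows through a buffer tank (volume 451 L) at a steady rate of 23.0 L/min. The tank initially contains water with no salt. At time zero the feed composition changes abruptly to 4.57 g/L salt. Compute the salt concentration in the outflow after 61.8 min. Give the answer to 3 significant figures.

Accumulation = in − out for the solute gives V dC/dt = Q(C_in − C).
Time constant τ = V/Q = 451/23.0 = 19.609 min.
This is linear first-order; C(t) = C_in + (C₀ − C_in) e^(−t/τ).
C(61.8) = 4.57 + (0 − 4.57)·e^(−61.8/19.609) = 4.57 + (-4.5700)·0.042781 = 4.3745 g/L.

4.37 g/L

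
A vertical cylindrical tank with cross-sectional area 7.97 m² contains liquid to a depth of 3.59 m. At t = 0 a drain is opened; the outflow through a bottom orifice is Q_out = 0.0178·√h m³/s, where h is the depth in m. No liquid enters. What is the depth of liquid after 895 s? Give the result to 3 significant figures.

0.802 m

With no inflow, A dh/dt = −0.0178 √h.
∫ h^(−1/2) dh = −(0.0178/A) ∫ dt, giving 2√h = 2√h₀ − (0.0178/A) t.
√h = √3.59 − 0.0178·895/(2·7.97) = 1.8947 − 0.99944 = 0.89529.
h = 0.89529² = 0.80155 m.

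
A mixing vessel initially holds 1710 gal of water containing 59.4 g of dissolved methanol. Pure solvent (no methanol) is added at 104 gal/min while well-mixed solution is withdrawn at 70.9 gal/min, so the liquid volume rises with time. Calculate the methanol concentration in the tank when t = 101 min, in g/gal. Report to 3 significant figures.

0.00115 g/gal

Let m(t) be the amount of methanol. Volume: V(t) = V₀ + (Q_in − Q_out) t = 1710 + 33.100 t; V(101) = 5053.1 gal.
Solute balance: dm/dt = 0 − Q_out C = −Q_out m/V(t).
Separate: dm/m = −Q_out dt/V(t) ⇒ ln(m/m₀) = −(Q_out/(Q_in−Q_out)) ln(V/V₀).
m = m₀ (V₀/V)^(Q_out/(Q_in−Q_out)) = 59.4 × (1710/5053.1)^(2.1420) = 5.8324 g.
C = m/V = 5.8324/5053.1 = 0.0011542 g/gal.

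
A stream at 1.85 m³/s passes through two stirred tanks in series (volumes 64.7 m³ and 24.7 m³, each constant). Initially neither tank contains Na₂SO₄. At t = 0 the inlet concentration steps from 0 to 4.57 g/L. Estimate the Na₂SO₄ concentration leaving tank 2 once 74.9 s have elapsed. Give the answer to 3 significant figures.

3.71 g/L

Species balance on tank i: dCᵢ/dt = (Cᵢ₋₁ − Cᵢ)/τᵢ with τᵢ = Vᵢ/Q.
τ₁ = 64.7/1.85 = 34.973 s; τ₂ = 24.7/1.85 = 13.351 s.
Solving the cascade with C₁(0)=C₂(0)=0 gives C₂(t) = C_in[1 − (τ₁ e^(−t/τ₁) − τ₂ e^(−t/τ₂))/(τ₁ − τ₂)].
At t = 74.9: e^(−t/τ₁) = 0.11746, e^(−t/τ₂) = 0.0036614.
C₂ = 4.57·[1 − (34.973·0.11746 − 13.351·0.0036614)/(21.622)] = 4.57·0.81227 = 3.7121 g/L.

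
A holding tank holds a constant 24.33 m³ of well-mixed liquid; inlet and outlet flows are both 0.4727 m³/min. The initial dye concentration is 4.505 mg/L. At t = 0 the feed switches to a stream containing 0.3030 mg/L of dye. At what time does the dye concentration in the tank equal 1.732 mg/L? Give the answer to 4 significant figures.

55.52 min

Mass balance on the solute (V constant): V dC/dt = Q(C_in − C), so τ = V/Q = 51.4703 min.
C(t) = C_in + (C₀ − C_in) e^(−t/τ). Set C = 1.732 and solve for t:
e^(−t/τ) = (C − C_in)/(C₀ − C_in) = (1.732 − 0.3030)/(4.505 − 0.3030) = 0.340076
t = −τ ln(…) = 51.4703 × 1.07859 = 55.5151 min.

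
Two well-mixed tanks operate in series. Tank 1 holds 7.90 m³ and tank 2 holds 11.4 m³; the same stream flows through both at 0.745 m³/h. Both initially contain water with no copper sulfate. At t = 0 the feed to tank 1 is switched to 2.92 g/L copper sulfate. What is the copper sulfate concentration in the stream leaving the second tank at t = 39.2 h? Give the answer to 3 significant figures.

2.35 g/L

Species balance on tank i: dCᵢ/dt = (Cᵢ₋₁ − Cᵢ)/τᵢ with τᵢ = Vᵢ/Q.
τ₁ = 7.90/0.745 = 10.604 h; τ₂ = 11.4/0.745 = 15.302 h.
Tank 1: C₁ = C_in(1 − e^(−t/τ₁)). Tank 2 (τ₁ ≠ τ₂): C₂ = C_in[1 − (τ₁ e^(−t/τ₁) − τ₂ e^(−t/τ₂))/(τ₁ − τ₂)].
At t = 39.2: e^(−t/τ₁) = 0.024805, e^(−t/τ₂) = 0.077169.
C₂ = 2.92·[1 − (10.604·0.024805 − 15.302·0.077169)/(-4.6980)] = 2.92·0.80464 = 2.3495 g/L.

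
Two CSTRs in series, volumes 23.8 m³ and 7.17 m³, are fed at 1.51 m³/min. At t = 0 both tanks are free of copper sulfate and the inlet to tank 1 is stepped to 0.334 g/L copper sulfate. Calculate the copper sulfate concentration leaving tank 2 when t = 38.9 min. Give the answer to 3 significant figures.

0.294 g/L

Each tank obeys Vᵢ dCᵢ/dt = Q(Cᵢ₋₁ − Cᵢ), so τᵢ = Vᵢ/Q.
τ₁ = 23.8/1.51 = 15.762 min; τ₂ = 7.17/1.51 = 4.7483 min.
Solving the cascade with C₁(0)=C₂(0)=0 gives C₂(t) = C_in[1 − (τ₁ e^(−t/τ₁) − τ₂ e^(−t/τ₂))/(τ₁ − τ₂)].
At t = 38.9: e^(−t/τ₁) = 0.084752, e^(−t/τ₂) = 0.00027677.
C₂ = 0.334·[1 − (15.762·0.084752 − 4.7483·0.00027677)/(11.013)] = 0.334·0.87883 = 0.29353 g/L.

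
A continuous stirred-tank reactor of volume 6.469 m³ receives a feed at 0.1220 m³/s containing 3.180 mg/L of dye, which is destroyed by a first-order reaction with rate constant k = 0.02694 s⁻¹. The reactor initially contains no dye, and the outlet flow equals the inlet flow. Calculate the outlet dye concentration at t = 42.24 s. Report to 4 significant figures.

Species balance: V dC/dt = Q C_in − Q C − k V C.
This is linear with rate a = Q/V + k = 0.0457992 s⁻¹.
C_ss = Q C_in/(Q + kV) = 1.30946 mg/L; C(t) = C_ss + (C₀ − C_ss) e^(−a t).
C(42.24) = 1.30946 + (-1.30946)·e^(−0.0457992·42.24) = 1.30946 + (-1.30946)·0.144488 = 1.12026 mg/L.

1.120 mg/L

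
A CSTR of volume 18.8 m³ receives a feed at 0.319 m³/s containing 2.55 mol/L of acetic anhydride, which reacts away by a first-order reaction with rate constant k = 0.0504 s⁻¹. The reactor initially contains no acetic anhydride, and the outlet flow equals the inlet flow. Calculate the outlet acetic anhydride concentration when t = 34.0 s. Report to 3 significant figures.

0.577 mol/L

V dC/dt = Q(C_in − C) − k V C.
dC/dt = (Q/V) C_in − (Q/V + k) C; effective rate a = Q/V + k = 0.016968 + 0.0504 = 0.067368 s⁻¹.
C_ss = Q C_in/(Q + kV) = 0.64227 mol/L; C(t) = C_ss + (C₀ − C_ss) e^(−a t).
C(34.0) = 0.64227 + (-0.64227)·e^(−0.067368·34.0) = 0.64227 + (-0.64227)·0.10121 = 0.57726 mol/L.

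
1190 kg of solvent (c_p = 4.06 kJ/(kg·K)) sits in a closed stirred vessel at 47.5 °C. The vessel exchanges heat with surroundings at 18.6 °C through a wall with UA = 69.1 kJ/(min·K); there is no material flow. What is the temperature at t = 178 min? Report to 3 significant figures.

20.9 °C

M c_p dT/dt = −UA(T − T_amb).
dT/dt = (T_ss − T)/τ with T_ss = T_amb = 18.600 °C, τ = M c_p/UA = 1190·4.06/69.1 = 69.919 min.
This is linear first-order; T(t) = T_ss + (T₀ − T_ss) e^(−t/τ).
T(178) = 18.600 + (28.900)·0.078410 = 20.866 °C.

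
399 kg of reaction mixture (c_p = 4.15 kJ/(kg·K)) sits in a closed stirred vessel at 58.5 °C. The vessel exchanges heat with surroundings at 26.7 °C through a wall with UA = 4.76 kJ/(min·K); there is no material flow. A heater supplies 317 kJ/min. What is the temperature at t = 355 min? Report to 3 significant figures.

M c_p dT/dt = −UA(T − T_amb) + Q̇.
dT/dt = (T_ss − T)/τ with T_ss = T_amb + Q̇/UA = 26.7 + 317/4.76 = 93.297 °C, τ = M c_p/UA = 399·4.15/4.76 = 347.87 min.
Integrating: T(t) = T_ss + (T₀ − T_ss) e^(−t/τ).
T(355) = 93.297 + (-34.797)·0.36041 = 80.755 °C.

80.8 °C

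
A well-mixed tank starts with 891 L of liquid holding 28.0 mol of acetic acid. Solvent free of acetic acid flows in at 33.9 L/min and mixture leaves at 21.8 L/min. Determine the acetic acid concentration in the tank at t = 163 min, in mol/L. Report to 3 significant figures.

0.00119 mol/L

Let m(t) be the amount of acetic acid. Volume: V(t) = V₀ + (Q_in − Q_out) t = 891 + 12.100 t; V(163) = 2863.3 L.
Species balance (pure solvent in): dm/dt = −Q_out · m/V(t).
dm/m = −Q_out dt/(V₀ + 12.100 t); integrating gives ln(m/m₀) = −(Q_out/(Q_in−Q_out)) ln(V/V₀).
m = m₀ (V₀/V)^(Q_out/(Q_in−Q_out)) = 28.0 × (891/2863.3)^(1.8017) = 3.4177 mol.
C = m/V = 3.4177/2863.3 = 0.0011936 mol/L.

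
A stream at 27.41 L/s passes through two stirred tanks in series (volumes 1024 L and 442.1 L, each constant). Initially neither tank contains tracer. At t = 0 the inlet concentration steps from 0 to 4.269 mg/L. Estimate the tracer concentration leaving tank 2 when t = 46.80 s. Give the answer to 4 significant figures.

Time constants: τᵢ = Vᵢ/Q for each well-mixed tank.
τ₁ = 1024/27.41 = 37.3586 s; τ₂ = 442.1/27.41 = 16.1291 s.
Solving the cascade with C₁(0)=C₂(0)=0 gives C₂(t) = C_in[1 − (τ₁ e^(−t/τ₁) − τ₂ e^(−t/τ₂))/(τ₁ − τ₂)].
At t = 46.80: e^(−t/τ₁) = 0.285726, e^(−t/τ₂) = 0.0549364.
C₂ = 4.269·[1 − (37.3586·0.285726 − 16.1291·0.0549364)/(21.2295)] = 4.269·0.538931 = 2.30070 mg/L.

2.301 mg/L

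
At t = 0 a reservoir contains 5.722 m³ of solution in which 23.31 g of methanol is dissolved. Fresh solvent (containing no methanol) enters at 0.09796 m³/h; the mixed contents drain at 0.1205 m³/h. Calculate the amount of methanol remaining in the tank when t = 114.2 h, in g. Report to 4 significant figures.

Total volume: dV/dt = Q_in − Q_out = -0.0225400 m³/h, so V(t) = 5.722 − 0.0225400 t and V(114.2) = 3.14793 m³.
Solute balance: dm/dt = 0 − Q_out C = −Q_out m/V(t).
Separate: dm/m = −Q_out dt/V(t) ⇒ ln(m/m₀) = −(Q_out/(Q_in−Q_out)) ln(V/V₀).
m = m₀ (V₀/V)^(Q_out/(Q_in−Q_out)) = 23.31 × (5.722/3.14793)^(-5.34605) = 0.955260 g.

0.9553 g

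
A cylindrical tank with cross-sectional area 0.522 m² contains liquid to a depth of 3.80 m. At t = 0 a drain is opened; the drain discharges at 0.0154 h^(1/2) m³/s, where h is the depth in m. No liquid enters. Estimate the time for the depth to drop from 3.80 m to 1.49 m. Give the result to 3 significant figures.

49.4 s

With no inflow, A dh/dt = −0.0154 √h.
Separate and integrate: 2(√h − √h₀) = −(0.0154/A) t.
t = 2A(√h₀ − √h)/0.0154 = 2·0.522·(√3.80 − √1.49)/0.0154
  = 1.0440 × (1.9494 − 1.2207) / 0.0154 = 49.400 s.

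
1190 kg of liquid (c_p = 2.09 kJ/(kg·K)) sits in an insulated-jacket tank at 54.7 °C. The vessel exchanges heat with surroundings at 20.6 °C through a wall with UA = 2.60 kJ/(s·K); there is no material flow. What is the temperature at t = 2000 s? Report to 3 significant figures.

Heat balance on the well-mixed liquid: M c_p dT/dt = −UA(T − T_amb).
dT/dt = (T_ss − T)/τ with T_ss = T_amb = 20.600 °C, τ = M c_p/UA = 1190·2.09/2.60 = 956.58 s.
Solution: T(t) = T_ss + (T₀ − T_ss) e^(−t/τ).
T(2000) = 20.600 + (34.100)·0.12359 = 24.814 °C.

24.8 °C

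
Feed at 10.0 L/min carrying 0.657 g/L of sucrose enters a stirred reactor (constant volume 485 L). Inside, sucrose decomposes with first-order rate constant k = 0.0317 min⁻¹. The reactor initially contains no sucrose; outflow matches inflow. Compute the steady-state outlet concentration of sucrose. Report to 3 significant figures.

V dC/dt = Q(C_in − C) − k V C.
Steady state (dC/dt = 0): C_ss = Q C_in/(Q + kV) = C_in/(1 + kV/Q).
C_ss = 10.0·0.657/(10.0 + 0.0317·485) = 6.5700/25.374 = 0.25892 g/L.

0.259 g/L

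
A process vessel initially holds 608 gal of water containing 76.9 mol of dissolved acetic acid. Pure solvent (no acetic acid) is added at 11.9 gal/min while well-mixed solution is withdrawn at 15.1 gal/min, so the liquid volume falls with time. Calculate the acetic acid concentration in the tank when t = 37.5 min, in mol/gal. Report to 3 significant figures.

Total volume: dV/dt = Q_in − Q_out = -3.2000 gal/min, so V(t) = 608 − 3.2000 t and V(37.5) = 488.00 gal.
Solute balance: dm/dt = 0 − Q_out C = −Q_out m/V(t).
Separate: dm/m = −Q_out dt/V(t) ⇒ ln(m/m₀) = −(Q_out/(Q_in−Q_out)) ln(V/V₀).
m = m₀ (V₀/V)^(Q_out/(Q_in−Q_out)) = 76.9 × (608/488.00)^(-4.7188) = 27.250 mol.
C = m/V = 27.250/488.00 = 0.055840 mol/gal.

0.0558 mol/gal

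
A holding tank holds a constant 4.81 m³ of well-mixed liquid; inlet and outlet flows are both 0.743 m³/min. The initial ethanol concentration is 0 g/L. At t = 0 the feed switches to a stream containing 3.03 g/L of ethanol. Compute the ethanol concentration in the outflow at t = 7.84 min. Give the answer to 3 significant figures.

2.13 g/L

Transient balance on the dissolved component: V dC/dt = Q(C_in − C).
So dC/dt = (C_in − C)/τ with τ = V/Q = 4.81/0.743 = 6.4738 min.
Solution: C(t) = C_in + (C₀ − C_in) e^(−t/τ).
C(7.84) = 3.03 + (0 − 3.03)·e^(−7.84/6.4738) = 3.03 + (-3.0300)·0.29789 = 2.1274 g/L.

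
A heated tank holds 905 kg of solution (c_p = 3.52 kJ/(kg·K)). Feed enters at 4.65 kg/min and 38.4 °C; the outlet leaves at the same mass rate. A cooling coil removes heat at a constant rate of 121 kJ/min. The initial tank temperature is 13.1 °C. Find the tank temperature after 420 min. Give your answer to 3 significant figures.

28.9 °C

First-law balance (no shaft work): M c_p dT/dt = ṁ c_p (T_in − T) − 121.
Rearrange: dT/dt = (T_ss − T)/τ with τ = M/ṁ = 194.62 min and T_ss = T_in − Q̇/(ṁ c_p) = 31.008 °C.
Solution: T(t) = T_ss + (T₀ − T_ss) e^(−t/τ).
T(420) = 31.008 + (-17.908)·e^(−420/194.62) = 31.008 + (-17.908)·0.11555 = 28.938 °C.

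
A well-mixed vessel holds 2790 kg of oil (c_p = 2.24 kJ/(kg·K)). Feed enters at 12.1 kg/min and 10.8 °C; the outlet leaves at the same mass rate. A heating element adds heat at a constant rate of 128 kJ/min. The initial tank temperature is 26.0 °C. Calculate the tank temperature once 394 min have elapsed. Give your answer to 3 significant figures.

17.4 °C

Unsteady energy balance on the tank contents: M c_p dT/dt = ṁ c_p (T_in − T) + 128.
τ = M/ṁ = 230.58 min; T_ss = T_in + Q̇/(ṁ c_p) = 10.8 + 128/(12.1·2.24) = 15.523 °C.
T approaches T_ss exponentially: T(t) = T_ss + (T₀ − T_ss) e^(−t/τ).
T(394) = 15.523 + (10.477)·e^(−394/230.58) = 15.523 + (10.477)·0.18109 = 17.420 °C.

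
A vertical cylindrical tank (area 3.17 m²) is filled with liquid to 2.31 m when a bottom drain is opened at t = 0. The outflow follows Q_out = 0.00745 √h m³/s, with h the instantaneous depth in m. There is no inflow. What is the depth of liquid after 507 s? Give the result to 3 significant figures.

0.854 m

A dh/dt = −Q_out = −0.00745 √h.
∫ h^(−1/2) dh = −(0.00745/A) ∫ dt, giving 2√h = 2√h₀ − (0.00745/A) t.
√h = √2.31 − 0.00745·507/(2·3.17) = 1.5199 − 0.59576 = 0.92410.
h = 0.92410² = 0.85397 m.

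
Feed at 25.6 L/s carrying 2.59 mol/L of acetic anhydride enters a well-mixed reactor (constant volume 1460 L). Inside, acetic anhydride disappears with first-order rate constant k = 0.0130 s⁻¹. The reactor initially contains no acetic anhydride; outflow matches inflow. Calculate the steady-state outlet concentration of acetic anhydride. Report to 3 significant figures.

1.49 mol/L

Accumulation = in − out − consumed: V dC/dt = Q C_in − Q C − k V C.
At steady state: 0 = Q C_in − (Q + kV) C_ss, so C_ss = Q C_in/(Q + kV).
C_ss = 25.6·2.59/(25.6 + 0.0130·1460) = 66.304/44.580 = 1.4873 mol/L.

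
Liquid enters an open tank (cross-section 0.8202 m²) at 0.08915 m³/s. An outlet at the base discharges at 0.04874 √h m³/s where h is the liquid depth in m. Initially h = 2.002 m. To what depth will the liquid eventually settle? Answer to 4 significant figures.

A dh/dt = Q_in − 0.04874 √h. Steady state requires inflow = outflow:
Q_in = 0.04874 √h_ss ⇒ √h_ss = 0.08915/0.04874 = 1.82909.
h_ss = 1.82909² = 3.34558 m. (Since h₀ = 2.002 m < h_ss, the level will rise toward this value.)

3.346 m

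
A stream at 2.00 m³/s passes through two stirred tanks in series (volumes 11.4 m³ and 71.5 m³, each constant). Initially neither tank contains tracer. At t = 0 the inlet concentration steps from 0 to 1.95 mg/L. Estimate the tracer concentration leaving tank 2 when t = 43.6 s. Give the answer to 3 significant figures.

1.26 mg/L

Time constants: τᵢ = Vᵢ/Q for each well-mixed tank.
τ₁ = 11.4/2.00 = 5.7000 s; τ₂ = 71.5/2.00 = 35.750 s.
Solving the cascade with C₁(0)=C₂(0)=0 gives C₂(t) = C_in[1 − (τ₁ e^(−t/τ₁) − τ₂ e^(−t/τ₂))/(τ₁ − τ₂)].
At t = 43.6: e^(−t/τ₁) = 0.00047646, e^(−t/τ₂) = 0.29535.
C₂ = 1.95·[1 − (5.7000·0.00047646 − 35.750·0.29535)/(-30.050)] = 1.95·0.64871 = 1.2650 mg/L.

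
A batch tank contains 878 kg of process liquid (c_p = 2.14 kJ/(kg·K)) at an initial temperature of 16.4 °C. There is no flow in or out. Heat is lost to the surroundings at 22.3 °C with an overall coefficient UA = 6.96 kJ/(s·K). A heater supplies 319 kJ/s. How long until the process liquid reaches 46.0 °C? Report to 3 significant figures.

229 s

Lumped-capacitance energy balance: M c_p dT/dt = UA(T_amb − T) + Q̇.
τ = M c_p/UA = 269.96 s; T_ss = T_amb + Q̇/UA = 22.3 + 319/6.96 = 68.133 °C.
T(t) = T_ss + (T₀ − T_ss)e^(−t/τ); set T = 46.0:
t = −τ ln[(T − T_ss)/(T₀ − T_ss)] = −269.96 · ln(0.42784) = 229.20 s.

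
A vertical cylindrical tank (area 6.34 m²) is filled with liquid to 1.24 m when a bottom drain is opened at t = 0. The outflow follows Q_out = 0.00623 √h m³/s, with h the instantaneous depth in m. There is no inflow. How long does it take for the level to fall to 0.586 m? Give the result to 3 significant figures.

Accumulation of liquid (constant cross-section A): A dh/dt = −0.00623 √h.
∫ h^(−1/2) dh = −(0.00623/A) ∫ dt, giving 2√h = 2√h₀ − (0.00623/A) t.
t = 2A(√h₀ − √h)/0.00623 = 2·6.34·(√1.24 − √0.586)/0.00623
  = 12.680 × (1.1136 − 0.76551) / 0.00623 = 708.38 s.

708 s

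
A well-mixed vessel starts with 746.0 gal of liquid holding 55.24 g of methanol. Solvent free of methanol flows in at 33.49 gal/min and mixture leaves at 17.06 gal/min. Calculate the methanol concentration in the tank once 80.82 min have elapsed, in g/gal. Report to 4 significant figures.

0.009213 g/gal

Let m(t) be the amount of methanol. Volume: V(t) = V₀ + (Q_in − Q_out) t = 746.0 + 16.4300 t; V(80.82) = 2073.87 gal.
Species balance (pure solvent in): dm/dt = −Q_out · m/V(t).
dm/m = −Q_out dt/(V₀ + 16.4300 t); integrating gives ln(m/m₀) = −(Q_out/(Q_in−Q_out)) ln(V/V₀).
m = m₀ (V₀/V)^(Q_out/(Q_in−Q_out)) = 55.24 × (746.0/2073.87)^(1.03834) = 19.1066 g.
C = m/V = 19.1066/2073.87 = 0.00921301 g/gal.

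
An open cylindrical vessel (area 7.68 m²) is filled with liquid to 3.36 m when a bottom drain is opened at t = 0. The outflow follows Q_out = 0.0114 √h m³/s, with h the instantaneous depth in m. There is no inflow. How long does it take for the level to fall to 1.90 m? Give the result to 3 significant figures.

A dh/dt = −Q_out = −0.0114 √h.
Separate and integrate: 2(√h − √h₀) = −(0.0114/A) t.
t = 2A(√h₀ − √h)/0.0114 = 2·7.68·(√3.36 − √1.90)/0.0114
  = 15.360 × (1.8330 − 1.3784) / 0.0114 = 612.55 s.

613 s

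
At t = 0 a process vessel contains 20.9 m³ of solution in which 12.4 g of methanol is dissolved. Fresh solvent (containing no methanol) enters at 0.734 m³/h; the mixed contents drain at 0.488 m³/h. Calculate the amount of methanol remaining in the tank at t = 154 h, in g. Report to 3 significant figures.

Let m(t) be the amount of methanol. Volume: V(t) = V₀ + (Q_in − Q_out) t = 20.9 + 0.24600 t; V(154) = 58.784 m³.
Species balance (pure solvent in): dm/dt = −Q_out · m/V(t).
Separate: dm/m = −Q_out dt/V(t) ⇒ ln(m/m₀) = −(Q_out/(Q_in−Q_out)) ln(V/V₀).
m = m₀ (V₀/V)^(Q_out/(Q_in−Q_out)) = 12.4 × (20.9/58.784)^(1.9837) = 1.5940 g.

1.59 g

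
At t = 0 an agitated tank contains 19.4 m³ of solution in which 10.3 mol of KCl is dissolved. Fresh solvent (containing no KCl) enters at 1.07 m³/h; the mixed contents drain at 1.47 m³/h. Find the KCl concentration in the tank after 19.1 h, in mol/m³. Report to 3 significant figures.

Total volume: dV/dt = Q_in − Q_out = -0.40000 m³/h, so V(t) = 19.4 − 0.40000 t and V(19.1) = 11.760 m³.
Solute balance: dm/dt = 0 − Q_out C = −Q_out m/V(t).
dm/m = −Q_out dt/(V₀ − 0.40000 t); integrating gives ln(m/m₀) = −(Q_out/(Q_in−Q_out)) ln(V/V₀).
m = m₀ (V₀/V)^(Q_out/(Q_in−Q_out)) = 10.3 × (19.4/11.760)^(-3.6750) = 1.6365 mol.
C = m/V = 1.6365/11.760 = 0.13916 mol/m³.

0.139 mol/m³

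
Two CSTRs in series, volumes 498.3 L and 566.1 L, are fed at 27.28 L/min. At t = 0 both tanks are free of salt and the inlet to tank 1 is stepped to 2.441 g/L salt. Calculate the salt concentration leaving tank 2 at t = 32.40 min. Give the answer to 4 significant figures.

Species balance on tank i: dCᵢ/dt = (Cᵢ₋₁ − Cᵢ)/τᵢ with τᵢ = Vᵢ/Q.
τ₁ = 498.3/27.28 = 18.2661 min; τ₂ = 566.1/27.28 = 20.7515 min.
Solving the cascade with C₁(0)=C₂(0)=0 gives C₂(t) = C_in[1 − (τ₁ e^(−t/τ₁) − τ₂ e^(−t/τ₂))/(τ₁ − τ₂)].
At t = 32.40: e^(−t/τ₁) = 0.169691, e^(−t/τ₂) = 0.209856.
C₂ = 2.441·[1 − (18.2661·0.169691 − 20.7515·0.209856)/(-2.48534)] = 2.441·0.494954 = 1.20818 g/L.

1.208 g/L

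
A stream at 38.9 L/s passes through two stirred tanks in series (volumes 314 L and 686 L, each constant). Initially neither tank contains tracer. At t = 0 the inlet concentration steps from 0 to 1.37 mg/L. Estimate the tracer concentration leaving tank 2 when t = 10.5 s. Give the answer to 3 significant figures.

0.292 mg/L

Time constants: τᵢ = Vᵢ/Q for each well-mixed tank.
τ₁ = 314/38.9 = 8.0720 s; τ₂ = 686/38.9 = 17.635 s.
Solving the cascade with C₁(0)=C₂(0)=0 gives C₂(t) = C_in[1 − (τ₁ e^(−t/τ₁) − τ₂ e^(−t/τ₂))/(τ₁ − τ₂)].
At t = 10.5: e^(−t/τ₁) = 0.27231, e^(−t/τ₂) = 0.55134.
C₂ = 1.37·[1 − (8.0720·0.27231 − 17.635·0.55134)/(-9.5630)] = 1.37·0.21314 = 0.29201 mg/L.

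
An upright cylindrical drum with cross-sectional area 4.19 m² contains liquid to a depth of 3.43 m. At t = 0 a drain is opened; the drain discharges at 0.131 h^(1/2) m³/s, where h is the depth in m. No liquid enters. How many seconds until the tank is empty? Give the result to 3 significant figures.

118 s

A dh/dt = −Q_out = −0.131 √h.
This is separable: 2 d(√h)/dt = −0.131/A, so √h = √h₀ − (0.131/(2A)) t.
Tank is empty when √h = 0: t_empty = 2A√h₀/0.131.
t_empty = 2·4.19·√3.43/0.131 = 8.3800·1.8520/0.131 = 118.47 s.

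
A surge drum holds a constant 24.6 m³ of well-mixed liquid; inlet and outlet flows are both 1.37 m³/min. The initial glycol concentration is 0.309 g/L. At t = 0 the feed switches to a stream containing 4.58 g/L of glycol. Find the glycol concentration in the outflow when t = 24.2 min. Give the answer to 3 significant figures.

Species balance on the tank: V dC/dt = Q(C_in − C).
Time constant τ = V/Q = 24.6/1.37 = 17.956 min.
Solution: C(t) = C_in + (C₀ − C_in) e^(−t/τ).
C(24.2) = 4.58 + (0.309 − 4.58)·e^(−24.2/17.956) = 4.58 + (-4.2710)·0.25983 = 3.4703 g/L.

3.47 g/L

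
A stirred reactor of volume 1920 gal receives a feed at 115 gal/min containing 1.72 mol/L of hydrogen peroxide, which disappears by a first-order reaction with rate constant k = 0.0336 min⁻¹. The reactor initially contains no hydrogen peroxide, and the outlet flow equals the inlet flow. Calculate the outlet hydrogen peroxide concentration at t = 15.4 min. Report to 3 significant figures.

0.841 mol/L

Accumulation = in − out − consumed: V dC/dt = Q C_in − Q C − k V C.
This is linear with rate a = Q/V + k = 0.093496 min⁻¹.
C_ss = Q C_in/(Q + kV) = 1.1019 mol/L; C(t) = C_ss + (C₀ − C_ss) e^(−a t).
C(15.4) = 1.1019 + (-1.1019)·e^(−0.093496·15.4) = 1.1019 + (-1.1019)·0.23697 = 0.84077 mol/L.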